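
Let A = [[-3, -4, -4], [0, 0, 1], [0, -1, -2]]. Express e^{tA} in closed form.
e^{tA} = [[e^{-3*t}, -2*e^{-t} + 2*e^{-3*t}, -2*e^{-t} + 2*e^{-3*t}], [0, (t + 1)*e^{-t}, t*e^{-t}], [0, -t*e^{-t}, (1 - t)*e^{-t}]]

A has Jordan form J = [[-3, 0, 0], [0, -1, 1], [0, 0, -1]] with A = PJP^{-1}, so e^{tA} = P e^{tJ} P^{-1}.

For a Jordan block J_k(λ), e^{tJ_k(λ)} = e^{λt} · (I + tN + t^2 N^2/2! + ... + t^{k-1} N^{k-1}/(k-1)!) where N is the nilpotent superdiagonal part.

Assembling the blocks and conjugating back gives the entries of e^{tA} as shown above.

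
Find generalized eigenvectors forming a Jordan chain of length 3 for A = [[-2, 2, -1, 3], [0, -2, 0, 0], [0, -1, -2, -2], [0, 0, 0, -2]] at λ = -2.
v_1 = [[-1, 1, 1, 0]]^T, v_2 = [[1, 0, -1, 0]]^T, v_3 = [[1, 0, 0, 0]]^T

We seek v_1 ∈ ker((A + 2I)^3) \ ker((A + 2I)^2), then set v_{i+1} = (A + 2I) v_i.

One such chain is v_1 = [[-1, 1, 1, 0]]^T, v_2 = [[1, 0, -1, 0]]^T, v_3 = [[1, 0, 0, 0]]^T. Check: (A + 2I) v_3 = [[0, 0, 0, 0]]^T = 0.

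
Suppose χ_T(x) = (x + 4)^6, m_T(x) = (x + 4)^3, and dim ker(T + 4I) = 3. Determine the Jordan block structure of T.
λ = -4: algebraic multiplicity 6 (exponent in χ_T), largest block size 3 (exponent in m_T), 3 blocks (geometric multiplicity). These force block sizes [3, 2, 1].

Jordan blocks: (-4, 3), (-4, 2), (-4, 1)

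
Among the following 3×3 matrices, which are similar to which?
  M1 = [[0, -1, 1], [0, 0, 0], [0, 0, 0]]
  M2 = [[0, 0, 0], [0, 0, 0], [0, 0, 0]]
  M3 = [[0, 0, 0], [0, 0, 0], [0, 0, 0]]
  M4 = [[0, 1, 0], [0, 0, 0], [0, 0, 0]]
Characteristic polynomials: χ_{M1} = x^3, χ_{M2} = x^3, χ_{M3} = x^3, χ_{M4} = x^3.

{M1, M4}: invariant factors x, x^2.

{M2, M3}: invariant factors x, x, x.

Matrices are similar if and only if their invariant-factor lists agree; the partition into similarity classes is {M1, M4}, {M2, M3}.

2 classes: {M1, M4}, {M2, M3}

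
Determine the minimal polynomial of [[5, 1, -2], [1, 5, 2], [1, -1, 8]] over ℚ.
The characteristic polynomial factors as (x - 6)^3. The minimal polynomial is ∏(x - λ)^{k_λ} where k_λ is the size of the largest Jordan block at λ.

For λ = 6: rank(A - 6I) = 1, and the largest Jordan block has size 2 (the smallest k with rank((A - 6I)^k) = rank((A - 6I)^(k+1))).

So m_A(x) = (x - 6)^2.

m_A(x) = (x - 6)^2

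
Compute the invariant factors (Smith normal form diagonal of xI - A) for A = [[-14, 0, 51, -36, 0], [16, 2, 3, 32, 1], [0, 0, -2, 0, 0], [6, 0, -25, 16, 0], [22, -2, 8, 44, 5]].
The Jordan structure of A has elementary divisors (x + 2)^2, (x - 3), (x - 4), (x - 4). Arranging the block sizes at each eigenvalue in decreasing order and taking row products gives the invariant factors.

Invariant factors (smallest first, each dividing the next): x - 4, (x - 4)(x - 3)(x + 2)^2.

Check: the last factor (x - 4)(x - 3)(x + 2)^2 is the minimal polynomial, and the product (x - 4)^2(x - 3)(x + 2)^2 is the characteristic polynomial.

x - 4, (x - 4)(x - 3)(x + 2)^2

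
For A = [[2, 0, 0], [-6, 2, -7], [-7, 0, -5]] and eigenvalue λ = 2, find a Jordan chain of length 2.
v_1 = [[1, 0, -1]]^T, v_2 = [[0, 1, 0]]^T

We seek v_1 ∈ ker((A - 2I)^2) \ ker(A - 2I), then set v_{i+1} = (A - 2I) v_i.

One such chain is v_1 = [[1, 0, -1]]^T, v_2 = [[0, 1, 0]]^T. Check: (A - 2I) v_2 = [[0, 0, 0]]^T = 0.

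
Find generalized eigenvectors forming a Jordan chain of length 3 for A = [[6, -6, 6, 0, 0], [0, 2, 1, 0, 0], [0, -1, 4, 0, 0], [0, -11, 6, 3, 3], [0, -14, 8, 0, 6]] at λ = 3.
v_1 = [[-2, -1, 0, 1, -4]]^T, v_2 = [[0, 1, 1, -1, 2]]^T, v_3 = [[0, 0, 0, 1, 0]]^T

We seek v_1 ∈ ker((A - 3I)^3) \ ker((A - 3I)^2), then set v_{i+1} = (A - 3I) v_i.

One such chain is v_1 = [[-2, -1, 0, 1, -4]]^T, v_2 = [[0, 1, 1, -1, 2]]^T, v_3 = [[0, 0, 0, 1, 0]]^T. Check: (A - 3I) v_3 = [[0, 0, 0, 0, 0]]^T = 0.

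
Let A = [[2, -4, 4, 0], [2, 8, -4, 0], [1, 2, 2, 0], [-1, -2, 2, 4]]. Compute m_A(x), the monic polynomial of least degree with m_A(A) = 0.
m_A(x) = (x - 4)^2

The characteristic polynomial factors as (x - 4)^4. The minimal polynomial is ∏(x - λ)^{k_λ} where k_λ is the size of the largest Jordan block at λ.

For λ = 4: rank(A - 4I) = 1, and the largest Jordan block has size 2 (the smallest k with rank((A - 4I)^k) = rank((A - 4I)^(k+1))).

So m_A(x) = (x - 4)^2.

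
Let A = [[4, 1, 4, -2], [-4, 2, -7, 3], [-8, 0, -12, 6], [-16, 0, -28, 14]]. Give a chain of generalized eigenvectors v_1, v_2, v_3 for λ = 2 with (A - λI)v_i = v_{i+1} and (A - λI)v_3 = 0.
We seek v_1 ∈ ker((A - 2I)^3) \ ker((A - 2I)^2), then set v_{i+1} = (A - 2I) v_i.

One such chain is v_1 = [[0, 0, -1, -2]]^T, v_2 = [[0, 1, 2, 4]]^T, v_3 = [[1, -2, -4, -8]]^T. Check: (A - 2I) v_3 = [[0, 0, 0, 0]]^T = 0.

v_1 = [[0, 0, -1, -2]]^T, v_2 = [[0, 1, 2, 4]]^T, v_3 = [[1, -2, -4, -8]]^T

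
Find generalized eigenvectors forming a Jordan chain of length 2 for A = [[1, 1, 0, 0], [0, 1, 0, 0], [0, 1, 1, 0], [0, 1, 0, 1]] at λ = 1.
We seek v_1 ∈ ker((A - I)^2) \ ker(A - I), then set v_{i+1} = (A - I) v_i.

One such chain is v_1 = [[2, 1, -2, 0]]^T, v_2 = [[1, 0, 1, 1]]^T. Check: (A - I) v_2 = [[0, 0, 0, 0]]^T = 0.

v_1 = [[2, 1, -2, 0]]^T, v_2 = [[1, 0, 1, 1]]^T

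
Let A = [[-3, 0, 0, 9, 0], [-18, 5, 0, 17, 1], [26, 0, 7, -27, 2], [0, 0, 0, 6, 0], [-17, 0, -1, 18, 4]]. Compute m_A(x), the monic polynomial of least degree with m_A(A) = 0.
The characteristic polynomial factors as (x - 6)^2(x - 5)^2(x + 3). The minimal polynomial is ∏(x - λ)^{k_λ} where k_λ is the size of the largest Jordan block at λ.

For λ = -3: rank(A + 3I) = 4, and the largest Jordan block has size 1 (the smallest k with rank((A + 3I)^k) = rank((A + 3I)^(k+1))).
For λ = 5: rank(A - 5I) = 4, and the largest Jordan block has size 2 (the smallest k with rank((A - 5I)^k) = rank((A - 5I)^(k+1))).
For λ = 6: rank(A - 6I) = 3, and the largest Jordan block has size 1 (the smallest k with rank((A - 6I)^k) = rank((A - 6I)^(k+1))).

So m_A(x) = (x - 6)(x - 5)^2(x + 3).

m_A(x) = (x - 6)(x - 5)^2(x + 3)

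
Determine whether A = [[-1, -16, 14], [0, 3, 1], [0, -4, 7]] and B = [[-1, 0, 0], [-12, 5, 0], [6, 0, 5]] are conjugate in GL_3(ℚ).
No.

Both have characteristic polynomial (x - 5)^2(x + 1), but the minimal polynomial of A is (x - 5)^2(x + 1) while the minimal polynomial of B is (x - 5)(x + 1). The minimal polynomial is a similarity invariant, so A and B are not similar.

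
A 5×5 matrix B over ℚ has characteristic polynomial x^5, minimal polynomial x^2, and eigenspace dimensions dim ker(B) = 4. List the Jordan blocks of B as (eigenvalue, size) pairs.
λ = 0: algebraic multiplicity 5 (exponent in χ_B), largest block size 2 (exponent in m_B), 4 blocks (geometric multiplicity). These force block sizes [2, 1, 1, 1].

Jordan blocks: (0, 2), (0, 1), (0, 1), (0, 1)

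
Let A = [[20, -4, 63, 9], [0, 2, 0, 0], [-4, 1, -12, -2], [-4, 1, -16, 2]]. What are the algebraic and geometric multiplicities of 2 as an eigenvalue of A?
algebraic multiplicity 2, geometric multiplicity 1

The characteristic polynomial is (x - 4)^2(x - 2)^2, so the factor x - 2 appears with exponent 2: the algebraic multiplicity is 2.

rank(A - 2I) = 3, so the eigenspace has dimension 4 - 3 = 1: the geometric multiplicity is 1.

Since 1 < 2, A is not diagonalizable.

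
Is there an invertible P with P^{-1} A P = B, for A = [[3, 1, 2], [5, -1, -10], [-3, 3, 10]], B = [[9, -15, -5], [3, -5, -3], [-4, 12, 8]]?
Yes.

Two matrices over a field are similar if and only if they have the same invariant factors.

Both A and B have characteristic polynomial (x - 4)^3 and minimal polynomial (x - 4)^2. Computing further, both have invariant factors x - 4, (x - 4)^2. Hence A and B are similar.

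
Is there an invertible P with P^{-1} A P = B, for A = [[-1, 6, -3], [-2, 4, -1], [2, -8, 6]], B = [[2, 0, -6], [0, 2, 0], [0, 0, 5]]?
Both have characteristic polynomial (x - 5)(x - 2)^2, but the minimal polynomial of A is (x - 5)(x - 2)^2 while the minimal polynomial of B is (x - 5)(x - 2). The minimal polynomial is a similarity invariant, so A and B are not similar.

No.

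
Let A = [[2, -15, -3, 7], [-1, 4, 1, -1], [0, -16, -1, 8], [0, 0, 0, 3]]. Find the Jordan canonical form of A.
The characteristic polynomial is det(xI - A) = (x - 3)^3(x + 1), so the eigenvalues are -1 (algebraic multiplicity 1), 3 (algebraic multiplicity 3).

For λ = -1: algebraic multiplicity 1 gives one 1×1 block.

For λ = 3: rank(A - 3I) = 2, rank((A - 3I)^2) = 1. The eigenspace has dimension 4 - 2 = 2, so there are 2 Jordan blocks; the rank sequence gives block sizes [2, 1].

Assembling the blocks gives the Jordan form J above.

J = [[-1, 0, 0, 0], [0, 3, 1, 0], [0, 0, 3, 0], [0, 0, 0, 3]]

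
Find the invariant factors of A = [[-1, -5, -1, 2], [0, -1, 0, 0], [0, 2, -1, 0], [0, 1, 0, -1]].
The Jordan structure of A has elementary divisors (x + 1)^2, (x + 1)^2. Arranging the block sizes at each eigenvalue in decreasing order and taking row products gives the invariant factors.

Invariant factors (smallest first, each dividing the next): (x + 1)^2, (x + 1)^2.

Check: the last factor (x + 1)^2 is the minimal polynomial, and the product (x + 1)^4 is the characteristic polynomial.

(x + 1)^2, (x + 1)^2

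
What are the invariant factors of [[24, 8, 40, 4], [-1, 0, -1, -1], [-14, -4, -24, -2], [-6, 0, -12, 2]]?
The Jordan structure of A has elementary divisors (x + 4), (x - 2)^2, (x - 2). Arranging the block sizes at each eigenvalue in decreasing order and taking row products gives the invariant factors.

Invariant factors (smallest first, each dividing the next): x - 2, (x - 2)^2(x + 4).

Check: the last factor (x - 2)^2(x + 4) is the minimal polynomial, and the product (x - 2)^3(x + 4) is the characteristic polynomial.

x - 2, (x - 2)^2(x + 4)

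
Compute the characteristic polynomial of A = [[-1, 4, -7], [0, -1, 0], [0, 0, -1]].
χ_A(x) = (x + 1)^3

xI - A = [[x + 1, -4, 7], [0, x + 1, 0], [0, 0, x + 1]].

Expanding det(xI - A) along the first row:
det(xI - A) = + (x + 1)·det([[x + 1, 0], [0, x + 1]]) - (-4)·det([[0, 0], [0, x + 1]]) + (7)·det([[0, x + 1], [0, 0]]).

Evaluating gives χ_A(x) = x^3 + 3x^2 + 3x + 1 = (x + 1)^3.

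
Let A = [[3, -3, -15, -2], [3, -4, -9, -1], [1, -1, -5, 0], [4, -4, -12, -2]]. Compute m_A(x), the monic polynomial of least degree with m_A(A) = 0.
The characteristic polynomial factors as (x + 2)^4. The minimal polynomial is ∏(x - λ)^{k_λ} where k_λ is the size of the largest Jordan block at λ.

For λ = -2: rank(A + 2I) = 2, and the largest Jordan block has size 3 (the smallest k with rank((A + 2I)^k) = rank((A + 2I)^(k+1))).

So m_A(x) = (x + 2)^3.

m_A(x) = (x + 2)^3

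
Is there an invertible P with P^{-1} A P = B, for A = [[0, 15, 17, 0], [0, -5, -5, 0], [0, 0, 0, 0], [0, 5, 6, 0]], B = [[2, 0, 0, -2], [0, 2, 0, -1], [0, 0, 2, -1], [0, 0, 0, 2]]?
No.

trace(A) = -5 but trace(B) = 8. The trace is a similarity invariant, so A and B are not similar.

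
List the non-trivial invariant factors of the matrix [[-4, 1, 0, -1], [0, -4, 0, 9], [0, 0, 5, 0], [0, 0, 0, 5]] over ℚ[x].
The Jordan structure of A has elementary divisors (x + 4)^2, (x - 5), (x - 5). Arranging the block sizes at each eigenvalue in decreasing order and taking row products gives the invariant factors.

Invariant factors (smallest first, each dividing the next): x - 5, (x - 5)(x + 4)^2.

Check: the last factor (x - 5)(x + 4)^2 is the minimal polynomial, and the product (x - 5)^2(x + 4)^2 is the characteristic polynomial.

x - 5, (x - 5)(x + 4)^2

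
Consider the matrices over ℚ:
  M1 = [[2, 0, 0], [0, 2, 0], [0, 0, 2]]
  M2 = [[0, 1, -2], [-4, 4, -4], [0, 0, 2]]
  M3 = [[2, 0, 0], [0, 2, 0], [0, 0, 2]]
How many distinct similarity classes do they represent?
2 classes: {M1, M3}, {M2}

Characteristic polynomials: χ_{M1} = (x - 2)^3, χ_{M2} = (x - 2)^3, χ_{M3} = (x - 2)^3.

{M1, M3}: invariant factors x - 2, x - 2, x - 2.

{M2}: invariant factors x - 2, (x - 2)^2.

Matrices are similar if and only if their invariant-factor lists agree; the partition into similarity classes is {M1, M3}, {M2}.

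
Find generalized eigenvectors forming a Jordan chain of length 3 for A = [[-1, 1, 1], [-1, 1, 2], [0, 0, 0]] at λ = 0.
v_1 = [[0, -1, 1]]^T, v_2 = [[0, 1, 0]]^T, v_3 = [[1, 1, 0]]^T

We seek v_1 ∈ ker(A^3) \ ker(A^2), then set v_{i+1} = A v_i.

One such chain is v_1 = [[0, -1, 1]]^T, v_2 = [[0, 1, 0]]^T, v_3 = [[1, 1, 0]]^T. Check: A v_3 = [[0, 0, 0]]^T = 0.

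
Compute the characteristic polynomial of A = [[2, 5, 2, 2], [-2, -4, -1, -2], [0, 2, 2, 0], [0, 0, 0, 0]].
χ_A(x) = x^4

xI - A = [[x - 2, -5, -2, -2], [2, x + 4, 1, 2], [0, -2, x - 2, 0], [0, 0, 0, x]].

Expanding det(xI - A) along the first row:
det(xI - A) = + (x - 2)·det([[x + 4, 1, 2], [-2, x - 2, 0], [0, 0, x]]) - (-5)·det([[2, 1, 2], [0, x - 2, 0], [0, 0, x]]) + (-2)·det([[2, x + 4, 2], [0, -2, 0], [0, 0, x]]) - (-2)·det([[2, x + 4, 1], [0, -2, x - 2], [0, 0, 0]]).

Evaluating gives χ_A(x) = x^4.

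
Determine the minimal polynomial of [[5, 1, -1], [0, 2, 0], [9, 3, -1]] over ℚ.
m_A(x) = (x - 2)^2

The characteristic polynomial factors as (x - 2)^3. The minimal polynomial is ∏(x - λ)^{k_λ} where k_λ is the size of the largest Jordan block at λ.

For λ = 2: rank(A - 2I) = 1, and the largest Jordan block has size 2 (the smallest k with rank((A - 2I)^k) = rank((A - 2I)^(k+1))).

So m_A(x) = (x - 2)^2.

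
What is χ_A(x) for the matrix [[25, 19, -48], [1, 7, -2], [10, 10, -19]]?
χ_A(x) = (x - 6)^2(x - 1)

xI - A = [[x - 25, -19, 48], [-1, x - 7, 2], [-10, -10, x + 19]].

Expanding det(xI - A) along the first row:
det(xI - A) = + (x - 25)·det([[x - 7, 2], [-10, x + 19]]) - (-19)·det([[-1, 2], [-10, x + 19]]) + (48)·det([[-1, x - 7], [-10, -10]]).

Evaluating gives χ_A(x) = x^3 - 13x^2 + 48x - 36 = (x - 6)^2(x - 1).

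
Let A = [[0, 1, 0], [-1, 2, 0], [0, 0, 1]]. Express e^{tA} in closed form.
A has Jordan form J = [[1, 1, 0], [0, 1, 0], [0, 0, 1]] with A = PJP^{-1}, so e^{tA} = P e^{tJ} P^{-1}.

For a Jordan block J_k(λ), e^{tJ_k(λ)} = e^{λt} · (I + tN + t^2 N^2/2! + ... + t^{k-1} N^{k-1}/(k-1)!) where N is the nilpotent superdiagonal part.

Assembling the blocks and conjugating back gives the entries of e^{tA} as shown above.

e^{tA} = [[(1 - t)*e^{t}, t*e^{t}, 0], [-t*e^{t}, (t + 1)*e^{t}, 0], [0, 0, e^{t}]]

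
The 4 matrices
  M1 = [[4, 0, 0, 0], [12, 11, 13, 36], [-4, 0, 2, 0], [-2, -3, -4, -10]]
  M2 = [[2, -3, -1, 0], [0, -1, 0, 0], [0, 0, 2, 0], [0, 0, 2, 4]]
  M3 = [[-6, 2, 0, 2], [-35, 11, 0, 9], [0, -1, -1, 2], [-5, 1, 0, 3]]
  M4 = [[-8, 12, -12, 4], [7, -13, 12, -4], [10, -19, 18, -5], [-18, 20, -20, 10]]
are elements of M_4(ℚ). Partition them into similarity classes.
Characteristic polynomials: χ_{M1} = (x - 4)(x - 2)^2(x + 1), χ_{M2} = (x - 4)(x - 2)^2(x + 1), χ_{M3} = (x - 4)(x - 2)^2(x + 1), χ_{M4} = (x - 4)(x - 2)^2(x + 1).

{M1, M2, M3, M4}: invariant factors (x - 4)(x - 2)^2(x + 1).

Matrices are similar if and only if their invariant-factor lists agree; the partition into similarity classes is {M1, M2, M3, M4}.

1 class: {M1, M2, M3, M4}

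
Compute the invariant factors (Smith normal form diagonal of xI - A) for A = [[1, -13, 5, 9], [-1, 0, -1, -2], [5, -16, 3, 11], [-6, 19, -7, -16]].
(x + 3)^2, (x + 3)^2

The Jordan structure of A has elementary divisors (x + 3)^2, (x + 3)^2. Arranging the block sizes at each eigenvalue in decreasing order and taking row products gives the invariant factors.

Invariant factors (smallest first, each dividing the next): (x + 3)^2, (x + 3)^2.

Check: the last factor (x + 3)^2 is the minimal polynomial, and the product (x + 3)^4 is the characteristic polynomial.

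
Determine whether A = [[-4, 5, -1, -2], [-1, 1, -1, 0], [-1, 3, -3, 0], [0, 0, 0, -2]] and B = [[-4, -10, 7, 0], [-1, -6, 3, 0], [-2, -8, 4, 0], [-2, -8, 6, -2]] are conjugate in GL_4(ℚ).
Two matrices over a field are similar if and only if they have the same invariant factors.

Both A and B have characteristic polynomial (x + 2)^4 and minimal polynomial (x + 2)^3. Computing further, both have invariant factors x + 2, (x + 2)^3. Hence A and B are similar.

Yes.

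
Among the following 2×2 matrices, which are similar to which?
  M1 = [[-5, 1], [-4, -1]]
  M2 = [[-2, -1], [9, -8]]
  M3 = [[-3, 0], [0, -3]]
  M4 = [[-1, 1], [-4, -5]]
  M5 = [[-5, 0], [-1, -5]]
3 classes: {M1, M4}, {M2, M5}, {M3}

Characteristic polynomials: χ_{M1} = (x + 3)^2, χ_{M2} = (x + 5)^2, χ_{M3} = (x + 3)^2, χ_{M4} = (x + 3)^2, χ_{M5} = (x + 5)^2.

{M1, M4}: invariant factors (x + 3)^2.

{M2, M5}: invariant factors (x + 5)^2.

{M3}: invariant factors x + 3, x + 3.

Matrices are similar if and only if their invariant-factor lists agree; the partition into similarity classes is {M1, M4}, {M2, M5}, {M3}.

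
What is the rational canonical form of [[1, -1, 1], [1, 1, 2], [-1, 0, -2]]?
The invariant factors of A (the non-unit diagonal entries of the Smith normal form of xI - A over ℚ[x]) are x^3 - x + 1, each dividing the next. The characteristic polynomial is their product, x^3 - x + 1.

The rational canonical form is the block-diagonal matrix of companion matrices C(f_i):
R = [[0, 0, -1], [1, 0, 1], [0, 1, 0]].

Note the characteristic polynomial does not split into linear factors over ℚ, so A has no Jordan form over ℚ; the rational canonical form exists over any field.

R = [[0, 0, -1], [1, 0, 1], [0, 1, 0]]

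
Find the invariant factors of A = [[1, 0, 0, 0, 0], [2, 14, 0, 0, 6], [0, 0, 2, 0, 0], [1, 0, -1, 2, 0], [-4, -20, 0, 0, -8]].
x - 2, (x - 4)(x - 2)^2(x - 1)

The Jordan structure of A has elementary divisors (x - 1), (x - 2)^2, (x - 2), (x - 4). Arranging the block sizes at each eigenvalue in decreasing order and taking row products gives the invariant factors.

Invariant factors (smallest first, each dividing the next): x - 2, (x - 4)(x - 2)^2(x - 1).

Check: the last factor (x - 4)(x - 2)^2(x - 1) is the minimal polynomial, and the product (x - 4)(x - 2)^3(x - 1) is the characteristic polynomial.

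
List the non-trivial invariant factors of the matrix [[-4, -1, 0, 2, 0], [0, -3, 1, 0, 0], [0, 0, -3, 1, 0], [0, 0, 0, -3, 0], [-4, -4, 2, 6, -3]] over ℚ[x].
x + 3, (x + 3)^3(x + 4)

The Jordan structure of A has elementary divisors (x + 4), (x + 3)^3, (x + 3). Arranging the block sizes at each eigenvalue in decreasing order and taking row products gives the invariant factors.

Invariant factors (smallest first, each dividing the next): x + 3, (x + 3)^3(x + 4).

Check: the last factor (x + 3)^3(x + 4) is the minimal polynomial, and the product (x + 3)^4(x + 4) is the characteristic polynomial.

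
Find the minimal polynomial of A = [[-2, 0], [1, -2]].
The characteristic polynomial factors as (x + 2)^2. The minimal polynomial is ∏(x - λ)^{k_λ} where k_λ is the size of the largest Jordan block at λ.

For λ = -2: rank(A + 2I) = 1, and the largest Jordan block has size 2 (the smallest k with rank((A + 2I)^k) = rank((A + 2I)^(k+1))).

So m_A(x) = (x + 2)^2.

m_A(x) = (x + 2)^2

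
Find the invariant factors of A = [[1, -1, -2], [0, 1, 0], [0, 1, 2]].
The Jordan structure of A has elementary divisors (x - 1)^2, (x - 2). Arranging the block sizes at each eigenvalue in decreasing order and taking row products gives the invariant factors.

Invariant factors (smallest first, each dividing the next): (x - 2)(x - 1)^2.

Check: the last factor (x - 2)(x - 1)^2 is the minimal polynomial, and the product (x - 2)(x - 1)^2 is the characteristic polynomial.

(x - 2)(x - 1)^2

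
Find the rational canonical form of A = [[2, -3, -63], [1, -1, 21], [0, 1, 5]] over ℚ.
R = [[0, 0, -100], [1, 0, 15], [0, 1, 6]]

The invariant factors of A (the non-unit diagonal entries of the Smith normal form of xI - A over ℚ[x]) are (x - 5)^2(x + 4), each dividing the next. The characteristic polynomial is their product, (x - 5)^2(x + 4).

The rational canonical form is the block-diagonal matrix of companion matrices C(f_i):
R = [[0, 0, -100], [1, 0, 15], [0, 1, 6]].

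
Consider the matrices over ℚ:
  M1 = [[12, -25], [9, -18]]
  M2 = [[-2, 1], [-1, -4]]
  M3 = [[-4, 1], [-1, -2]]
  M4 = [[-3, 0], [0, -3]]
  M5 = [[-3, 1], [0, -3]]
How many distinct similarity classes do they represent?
Characteristic polynomials: χ_{M1} = (x + 3)^2, χ_{M2} = (x + 3)^2, χ_{M3} = (x + 3)^2, χ_{M4} = (x + 3)^2, χ_{M5} = (x + 3)^2.

{M1, M2, M3, M5}: invariant factors (x + 3)^2.

{M4}: invariant factors x + 3, x + 3.

Matrices are similar if and only if their invariant-factor lists agree; the partition into similarity classes is {M1, M2, M3, M5}, {M4}.

2 classes: {M1, M2, M3, M5}, {M4}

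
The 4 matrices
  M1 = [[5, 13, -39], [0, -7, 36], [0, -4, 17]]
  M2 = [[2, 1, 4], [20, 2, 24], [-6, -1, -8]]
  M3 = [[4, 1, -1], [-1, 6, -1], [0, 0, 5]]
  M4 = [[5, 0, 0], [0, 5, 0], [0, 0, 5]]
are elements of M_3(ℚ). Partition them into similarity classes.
Characteristic polynomials: χ_{M1} = (x - 5)^3, χ_{M2} = x^2(x + 4), χ_{M3} = (x - 5)^3, χ_{M4} = (x - 5)^3.

{M1, M3}: invariant factors x - 5, (x - 5)^2.

{M2}: invariant factors x^2(x + 4).

{M4}: invariant factors x - 5, x - 5, x - 5.

Matrices are similar if and only if their invariant-factor lists agree; the partition into similarity classes is {M1, M3}, {M2}, {M4}.

3 classes: {M1, M3}, {M2}, {M4}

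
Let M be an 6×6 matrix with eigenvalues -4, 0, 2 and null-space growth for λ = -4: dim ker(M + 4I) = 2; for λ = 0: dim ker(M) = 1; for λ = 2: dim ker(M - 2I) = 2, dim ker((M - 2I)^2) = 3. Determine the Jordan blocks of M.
Jordan blocks: (-4, 1), (-4, 1), (0, 1), (2, 2), (2, 1)

λ = -4: successive nullity increments [2] count blocks of size ≥ k; block sizes are [1, 1].
λ = 0: successive nullity increments [1] count blocks of size ≥ k; block sizes are [1].
λ = 2: successive nullity increments [2, 1] count blocks of size ≥ k; block sizes are [2, 1].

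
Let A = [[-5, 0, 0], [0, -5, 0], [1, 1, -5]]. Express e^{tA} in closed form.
e^{tA} = [[e^{-5*t}, 0, 0], [0, e^{-5*t}, 0], [t*e^{-5*t}, t*e^{-5*t}, e^{-5*t}]]

A has Jordan form J = [[-5, 1, 0], [0, -5, 0], [0, 0, -5]] with A = PJP^{-1}, so e^{tA} = P e^{tJ} P^{-1}.

For a Jordan block J_k(λ), e^{tJ_k(λ)} = e^{λt} · (I + tN + t^2 N^2/2! + ... + t^{k-1} N^{k-1}/(k-1)!) where N is the nilpotent superdiagonal part.

Assembling the blocks and conjugating back gives the entries of e^{tA} as shown above.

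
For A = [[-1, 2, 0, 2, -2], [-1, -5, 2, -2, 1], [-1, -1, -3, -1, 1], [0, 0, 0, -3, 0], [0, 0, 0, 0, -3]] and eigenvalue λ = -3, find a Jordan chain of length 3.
v_1 = [[0, 0, 1, 1, 1]]^T, v_2 = [[0, 1, 0, 0, 0]]^T, v_3 = [[2, -2, -1, 0, 0]]^T

We seek v_1 ∈ ker((A + 3I)^3) \ ker((A + 3I)^2), then set v_{i+1} = (A + 3I) v_i.

One such chain is v_1 = [[0, 0, 1, 1, 1]]^T, v_2 = [[0, 1, 0, 0, 0]]^T, v_3 = [[2, -2, -1, 0, 0]]^T. Check: (A + 3I) v_3 = [[0, 0, 0, 0, 0]]^T = 0.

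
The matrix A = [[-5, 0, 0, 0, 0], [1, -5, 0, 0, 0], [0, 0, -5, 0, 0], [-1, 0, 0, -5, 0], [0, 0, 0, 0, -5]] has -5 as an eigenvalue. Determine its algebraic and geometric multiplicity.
The characteristic polynomial is (x + 5)^5, so the factor x + 5 appears with exponent 5: the algebraic multiplicity is 5.

rank(A + 5I) = 1, so the eigenspace has dimension 5 - 1 = 4: the geometric multiplicity is 4.

Since 4 < 5, A is not diagonalizable.

algebraic multiplicity 5, geometric multiplicity 4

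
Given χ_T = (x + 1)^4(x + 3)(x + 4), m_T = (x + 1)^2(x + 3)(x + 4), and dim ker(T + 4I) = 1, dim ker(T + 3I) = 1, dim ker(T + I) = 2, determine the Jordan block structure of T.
Jordan blocks: (-4, 1), (-3, 1), (-1, 2), (-1, 2)

λ = -4: algebraic multiplicity 1 (exponent in χ_T), largest block size 1 (exponent in m_T), 1 block (geometric multiplicity). This forces block sizes [1].
λ = -3: algebraic multiplicity 1 (exponent in χ_T), largest block size 1 (exponent in m_T), 1 block (geometric multiplicity). This forces block sizes [1].
λ = -1: algebraic multiplicity 4 (exponent in χ_T), largest block size 2 (exponent in m_T), 2 blocks (geometric multiplicity). These force block sizes [2, 2].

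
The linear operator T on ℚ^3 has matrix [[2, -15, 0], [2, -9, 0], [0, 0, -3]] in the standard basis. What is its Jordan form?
The characteristic polynomial is det(xI - A) = (x + 3)^2(x + 4), so the eigenvalues are -4 (algebraic multiplicity 1), -3 (algebraic multiplicity 2).

For λ = -4: algebraic multiplicity 1 gives one 1×1 block.

For λ = -3: rank(A + 3I) = 1. The eigenspace has dimension 3 - 1 = 2, so there are 2 Jordan blocks; the rank sequence gives block sizes [1, 1].

Assembling the blocks gives the Jordan form J above.

J = [[-4, 0, 0], [0, -3, 0], [0, 0, -3]]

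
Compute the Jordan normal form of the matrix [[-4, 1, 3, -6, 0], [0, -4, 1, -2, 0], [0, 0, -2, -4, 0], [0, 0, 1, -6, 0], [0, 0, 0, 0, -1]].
J = [[-4, 1, 0, 0, 0], [0, -4, 1, 0, 0], [0, 0, -4, 0, 0], [0, 0, 0, -4, 0], [0, 0, 0, 0, -1]]

The characteristic polynomial is det(xI - A) = (x + 1)(x + 4)^4, so the eigenvalues are -4 (algebraic multiplicity 4), -1 (algebraic multiplicity 1).

For λ = -4: rank(A + 4I) = 3, rank((A + 4I)^2) = 2, rank((A + 4I)^3) = 1. The eigenspace has dimension 5 - 3 = 2, so there are 2 Jordan blocks; the rank sequence gives block sizes [3, 1].

For λ = -1: algebraic multiplicity 1 gives one 1×1 block.

Assembling the blocks gives the Jordan form J above.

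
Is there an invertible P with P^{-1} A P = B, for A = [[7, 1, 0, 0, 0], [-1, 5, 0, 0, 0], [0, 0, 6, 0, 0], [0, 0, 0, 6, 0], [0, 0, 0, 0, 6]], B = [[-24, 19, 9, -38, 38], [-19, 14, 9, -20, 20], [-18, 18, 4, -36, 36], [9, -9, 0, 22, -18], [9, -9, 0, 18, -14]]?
trace(A) = 30 but trace(B) = 2. The trace is a similarity invariant, so A and B are not similar.

No.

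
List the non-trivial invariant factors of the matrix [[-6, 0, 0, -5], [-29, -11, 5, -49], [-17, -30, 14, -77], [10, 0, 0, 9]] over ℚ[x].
The Jordan structure of A has elementary divisors (x + 1), (x + 1), (x - 4)^2. Arranging the block sizes at each eigenvalue in decreasing order and taking row products gives the invariant factors.

Invariant factors (smallest first, each dividing the next): x + 1, (x - 4)^2(x + 1).

Check: the last factor (x - 4)^2(x + 1) is the minimal polynomial, and the product (x - 4)^2(x + 1)^2 is the characteristic polynomial.

x + 1, (x - 4)^2(x + 1)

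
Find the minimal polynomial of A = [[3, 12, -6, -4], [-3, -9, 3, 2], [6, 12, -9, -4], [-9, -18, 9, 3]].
m_A(x) = (x + 3)^2

The characteristic polynomial factors as (x + 3)^4. The minimal polynomial is ∏(x - λ)^{k_λ} where k_λ is the size of the largest Jordan block at λ.

For λ = -3: rank(A + 3I) = 1, and the largest Jordan block has size 2 (the smallest k with rank((A + 3I)^k) = rank((A + 3I)^(k+1))).

So m_A(x) = (x + 3)^2.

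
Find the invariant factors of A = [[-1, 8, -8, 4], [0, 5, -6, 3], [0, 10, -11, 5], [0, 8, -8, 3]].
x + 1, x + 1, (x + 1)^2

The Jordan structure of A has elementary divisors (x + 1)^2, (x + 1), (x + 1). Arranging the block sizes at each eigenvalue in decreasing order and taking row products gives the invariant factors.

Invariant factors (smallest first, each dividing the next): x + 1, x + 1, (x + 1)^2.

Check: the last factor (x + 1)^2 is the minimal polynomial, and the product (x + 1)^4 is the characteristic polynomial.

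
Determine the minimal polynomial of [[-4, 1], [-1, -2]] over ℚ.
The characteristic polynomial factors as (x + 3)^2. The minimal polynomial is ∏(x - λ)^{k_λ} where k_λ is the size of the largest Jordan block at λ.

For λ = -3: rank(A + 3I) = 1, and the largest Jordan block has size 2 (the smallest k with rank((A + 3I)^k) = rank((A + 3I)^(k+1))).

So m_A(x) = (x + 3)^2.

m_A(x) = (x + 3)^2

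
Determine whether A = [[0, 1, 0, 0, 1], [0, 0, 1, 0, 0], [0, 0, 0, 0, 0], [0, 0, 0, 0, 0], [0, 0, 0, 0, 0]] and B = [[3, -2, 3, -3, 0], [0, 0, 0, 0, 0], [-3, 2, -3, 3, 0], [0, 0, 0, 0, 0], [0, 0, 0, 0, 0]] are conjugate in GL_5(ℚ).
Both have characteristic polynomial x^5, but the minimal polynomial of A is x^3 while the minimal polynomial of B is x^2. The minimal polynomial is a similarity invariant, so A and B are not similar.

No.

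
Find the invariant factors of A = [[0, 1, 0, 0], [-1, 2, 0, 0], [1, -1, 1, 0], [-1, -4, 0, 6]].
x - 1, (x - 6)(x - 1)^2

The Jordan structure of A has elementary divisors (x - 1)^2, (x - 1), (x - 6). Arranging the block sizes at each eigenvalue in decreasing order and taking row products gives the invariant factors.

Invariant factors (smallest first, each dividing the next): x - 1, (x - 6)(x - 1)^2.

Check: the last factor (x - 6)(x - 1)^2 is the minimal polynomial, and the product (x - 6)(x - 1)^3 is the characteristic polynomial.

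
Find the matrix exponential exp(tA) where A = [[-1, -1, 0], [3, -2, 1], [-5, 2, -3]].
A has Jordan form J = [[-2, 1, 0], [0, -2, 1], [0, 0, -2]] with A = PJP^{-1}, so e^{tA} = P e^{tJ} P^{-1}.

For a Jordan block J_k(λ), e^{tJ_k(λ)} = e^{λt} · (I + tN + t^2 N^2/2! + ... + t^{k-1} N^{k-1}/(k-1)!) where N is the nilpotent superdiagonal part.

Assembling the blocks and conjugating back gives the entries of e^{tA} as shown above.

e^{tA} = [[(-t^2 + t + 1)*e^{-2*t}, t*(-t - 2)*e^{-2*t}/2, -t^2*e^{-2*t}/2], [t*(3 - t)*e^{-2*t}, (2 - t^2)*e^{-2*t}/2, t*(2 - t)*e^{-2*t}/2], [t*(3*t - 5)*e^{-2*t}, t*(3*t + 4)*e^{-2*t}/2, (3*t^2/2 - t + 1)*e^{-2*t}]]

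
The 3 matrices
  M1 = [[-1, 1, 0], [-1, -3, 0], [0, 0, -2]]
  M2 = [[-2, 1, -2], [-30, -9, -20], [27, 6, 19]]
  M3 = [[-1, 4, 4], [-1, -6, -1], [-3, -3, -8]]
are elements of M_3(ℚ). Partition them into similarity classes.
3 classes: {M1}, {M2}, {M3}

Characteristic polynomials: χ_{M1} = (x + 2)^3, χ_{M2} = (x - 6)(x - 1)^2, χ_{M3} = (x + 5)^3.

{M1}: invariant factors x + 2, (x + 2)^2.

{M2}: invariant factors (x - 6)(x - 1)^2.

{M3}: invariant factors x + 5, (x + 5)^2.

Matrices are similar if and only if their invariant-factor lists agree; the partition into similarity classes is {M1}, {M2}, {M3}.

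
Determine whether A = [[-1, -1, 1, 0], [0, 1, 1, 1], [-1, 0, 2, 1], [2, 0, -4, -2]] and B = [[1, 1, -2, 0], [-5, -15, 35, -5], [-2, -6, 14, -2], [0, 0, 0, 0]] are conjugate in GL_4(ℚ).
Yes.

Two matrices over a field are similar if and only if they have the same invariant factors.

Both A and B have characteristic polynomial x^4 and minimal polynomial x^3. Computing further, both have invariant factors x, x^3. Hence A and B are similar.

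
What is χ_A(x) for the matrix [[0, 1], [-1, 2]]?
χ_A(x) = (x - 1)^2

xI - A = [[x, -1], [1, x - 2]].

Expanding det(xI - A) along the first row:
det(xI - A) = + (x)·det([[x - 2]]) - (-1)·det([[1]]).

Evaluating gives χ_A(x) = x^2 - 2x + 1 = (x - 1)^2.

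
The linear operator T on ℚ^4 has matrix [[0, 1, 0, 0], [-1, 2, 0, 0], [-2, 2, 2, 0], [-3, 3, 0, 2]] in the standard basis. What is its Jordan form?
The characteristic polynomial is det(xI - A) = (x - 2)^2(x - 1)^2, so the eigenvalues are 1 (algebraic multiplicity 2), 2 (algebraic multiplicity 2).

For λ = 1: rank(A - I) = 3, rank((A - I)^2) = 2. The eigenspace has dimension 4 - 3 = 1, so there is 1 Jordan block; the rank sequence gives block sizes [2].

For λ = 2: rank(A - 2I) = 2. The eigenspace has dimension 4 - 2 = 2, so there are 2 Jordan blocks; the rank sequence gives block sizes [1, 1].

Assembling the blocks gives the Jordan form J above.

J = [[1, 1, 0, 0], [0, 1, 0, 0], [0, 0, 2, 0], [0, 0, 0, 2]]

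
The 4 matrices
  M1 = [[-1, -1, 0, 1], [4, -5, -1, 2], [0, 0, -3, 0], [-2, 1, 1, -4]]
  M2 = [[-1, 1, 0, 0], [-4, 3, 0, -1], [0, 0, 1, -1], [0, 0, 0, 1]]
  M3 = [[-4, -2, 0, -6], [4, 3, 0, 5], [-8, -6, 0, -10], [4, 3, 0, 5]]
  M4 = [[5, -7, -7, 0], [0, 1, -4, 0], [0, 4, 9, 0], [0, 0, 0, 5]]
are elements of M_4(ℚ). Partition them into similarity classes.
Characteristic polynomials: χ_{M1} = (x + 3)^3(x + 4), χ_{M2} = (x - 1)^4, χ_{M3} = x^3(x - 4), χ_{M4} = (x - 5)^4.

{M1}: invariant factors x + 3, (x + 3)^2(x + 4).

{M2}: invariant factors x - 1, (x - 1)^3.

{M3}: invariant factors x, x^2(x - 4).

{M4}: invariant factors x - 5, x - 5, (x - 5)^2.

Matrices are similar if and only if their invariant-factor lists agree; the partition into similarity classes is {M1}, {M2}, {M3}, {M4}.

4 classes: {M1}, {M2}, {M3}, {M4}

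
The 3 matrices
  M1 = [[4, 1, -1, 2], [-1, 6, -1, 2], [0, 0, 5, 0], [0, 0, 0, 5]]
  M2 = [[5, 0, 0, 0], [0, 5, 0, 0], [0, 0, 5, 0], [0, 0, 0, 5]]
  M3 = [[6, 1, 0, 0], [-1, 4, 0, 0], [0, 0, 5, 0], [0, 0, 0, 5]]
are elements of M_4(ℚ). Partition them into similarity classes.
2 classes: {M1, M3}, {M2}

Characteristic polynomials: χ_{M1} = (x - 5)^4, χ_{M2} = (x - 5)^4, χ_{M3} = (x - 5)^4.

{M1, M3}: invariant factors x - 5, x - 5, (x - 5)^2.

{M2}: invariant factors x - 5, x - 5, x - 5, x - 5.

Matrices are similar if and only if their invariant-factor lists agree; the partition into similarity classes is {M1, M3}, {M2}.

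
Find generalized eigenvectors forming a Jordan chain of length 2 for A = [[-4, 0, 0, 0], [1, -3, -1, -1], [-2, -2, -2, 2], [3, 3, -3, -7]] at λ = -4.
We seek v_1 ∈ ker((A + 4I)^2) \ ker(A + 4I), then set v_{i+1} = (A + 4I) v_i.

One such chain is v_1 = [[0, 0, 0, 1]]^T, v_2 = [[0, -1, 2, -3]]^T. Check: (A + 4I) v_2 = [[0, 0, 0, 0]]^T = 0.

v_1 = [[0, 0, 0, 1]]^T, v_2 = [[0, -1, 2, -3]]^T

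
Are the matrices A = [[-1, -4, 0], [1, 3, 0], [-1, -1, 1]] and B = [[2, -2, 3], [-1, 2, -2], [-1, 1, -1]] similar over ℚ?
Yes.

Two matrices over a field are similar if and only if they have the same invariant factors.

Both A and B have characteristic polynomial (x - 1)^3 and minimal polynomial (x - 1)^3. Computing further, both have invariant factors (x - 1)^3. Hence A and B are similar.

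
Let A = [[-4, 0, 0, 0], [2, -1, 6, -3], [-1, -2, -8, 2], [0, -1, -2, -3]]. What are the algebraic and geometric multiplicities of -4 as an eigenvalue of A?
The characteristic polynomial is (x + 4)^4, so the factor x + 4 appears with exponent 4: the algebraic multiplicity is 4.

rank(A + 4I) = 2, so the eigenspace has dimension 4 - 2 = 2: the geometric multiplicity is 2.

Since 2 < 4, A is not diagonalizable.

algebraic multiplicity 4, geometric multiplicity 2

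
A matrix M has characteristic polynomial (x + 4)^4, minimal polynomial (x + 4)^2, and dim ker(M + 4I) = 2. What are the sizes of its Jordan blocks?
Jordan blocks: (-4, 2), (-4, 2)

λ = -4: algebraic multiplicity 4 (exponent in χ_M), largest block size 2 (exponent in m_M), 2 blocks (geometric multiplicity). These force block sizes [2, 2].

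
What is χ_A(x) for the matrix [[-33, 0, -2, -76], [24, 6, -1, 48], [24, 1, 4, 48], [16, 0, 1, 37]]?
χ_A(x) = (x - 5)^3(x + 1)

xI - A = [[x + 33, 0, 2, 76], [-24, x - 6, 1, -48], [-24, -1, x - 4, -48], [-16, 0, -1, x - 37]].

Expanding det(xI - A) along the first row:
det(xI - A) = + (x + 33)·det([[x - 6, 1, -48], [-1, x - 4, -48], [0, -1, x - 37]]) - (0)·det([[-24, 1, -48], [-24, x - 4, -48], [-16, -1, x - 37]]) + (2)·det([[-24, x - 6, -48], [-24, -1, -48], [-16, 0, x - 37]]) - (76)·det([[-24, x - 6, 1], [-24, -1, x - 4], [-16, 0, -1]]).

Evaluating gives χ_A(x) = x^4 - 14x^3 + 60x^2 - 50x - 125 = (x - 5)^3(x + 1).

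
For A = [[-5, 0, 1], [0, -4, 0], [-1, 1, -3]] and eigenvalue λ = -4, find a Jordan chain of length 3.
We seek v_1 ∈ ker((A + 4I)^3) \ ker((A + 4I)^2), then set v_{i+1} = (A + 4I) v_i.

One such chain is v_1 = [[2, 1, 2]]^T, v_2 = [[0, 0, 1]]^T, v_3 = [[1, 0, 1]]^T. Check: (A + 4I) v_3 = [[0, 0, 0]]^T = 0.

v_1 = [[2, 1, 2]]^T, v_2 = [[0, 0, 1]]^T, v_3 = [[1, 0, 1]]^T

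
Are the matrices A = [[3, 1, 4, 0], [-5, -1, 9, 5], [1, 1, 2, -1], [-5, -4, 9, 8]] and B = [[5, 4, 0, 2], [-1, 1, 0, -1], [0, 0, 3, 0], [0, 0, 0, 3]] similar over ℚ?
No.

Both have characteristic polynomial (x - 3)^4, but the minimal polynomial of A is (x - 3)^3 while the minimal polynomial of B is (x - 3)^2. The minimal polynomial is a similarity invariant, so A and B are not similar.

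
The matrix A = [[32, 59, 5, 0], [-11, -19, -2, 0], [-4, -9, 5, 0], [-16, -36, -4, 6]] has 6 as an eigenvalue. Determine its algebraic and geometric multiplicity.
The characteristic polynomial is (x - 6)^4, so the factor x - 6 appears with exponent 4: the algebraic multiplicity is 4.

rank(A - 6I) = 2, so the eigenspace has dimension 4 - 2 = 2: the geometric multiplicity is 2.

Since 2 < 4, A is not diagonalizable.

algebraic multiplicity 4, geometric multiplicity 2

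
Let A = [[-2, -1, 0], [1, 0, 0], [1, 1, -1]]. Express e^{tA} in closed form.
e^{tA} = [[(1 - t)*e^{-t}, -t*e^{-t}, 0], [t*e^{-t}, (t + 1)*e^{-t}, 0], [t*e^{-t}, t*e^{-t}, e^{-t}]]

A has Jordan form J = [[-1, 1, 0], [0, -1, 0], [0, 0, -1]] with A = PJP^{-1}, so e^{tA} = P e^{tJ} P^{-1}.

For a Jordan block J_k(λ), e^{tJ_k(λ)} = e^{λt} · (I + tN + t^2 N^2/2! + ... + t^{k-1} N^{k-1}/(k-1)!) where N is the nilpotent superdiagonal part.

Assembling the blocks and conjugating back gives the entries of e^{tA} as shown above.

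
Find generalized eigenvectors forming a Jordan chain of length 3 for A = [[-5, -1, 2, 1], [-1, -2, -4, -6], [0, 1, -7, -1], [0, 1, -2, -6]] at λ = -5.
We seek v_1 ∈ ker((A + 5I)^3) \ ker((A + 5I)^2), then set v_{i+1} = (A + 5I) v_i.

One such chain is v_1 = [[-1, 0, 0, 0]]^T, v_2 = [[0, 1, 0, 0]]^T, v_3 = [[-1, 3, 1, 1]]^T. Check: (A + 5I) v_3 = [[0, 0, 0, 0]]^T = 0.

v_1 = [[-1, 0, 0, 0]]^T, v_2 = [[0, 1, 0, 0]]^T, v_3 = [[-1, 3, 1, 1]]^T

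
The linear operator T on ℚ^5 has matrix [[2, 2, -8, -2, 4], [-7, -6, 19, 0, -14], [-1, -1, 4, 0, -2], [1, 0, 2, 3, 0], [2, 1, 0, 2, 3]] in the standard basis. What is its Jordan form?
The characteristic polynomial is det(xI - A) = (x - 2)(x - 1)^4, so the eigenvalues are 1 (algebraic multiplicity 4), 2 (algebraic multiplicity 1).

For λ = 1: rank(A - I) = 3, rank((A - I)^2) = 2, rank((A - I)^3) = 1. The eigenspace has dimension 5 - 3 = 2, so there are 2 Jordan blocks; the rank sequence gives block sizes [3, 1].

For λ = 2: algebraic multiplicity 1 gives one 1×1 block.

Assembling the blocks gives the Jordan form J above.

J = [[1, 1, 0, 0, 0], [0, 1, 1, 0, 0], [0, 0, 1, 0, 0], [0, 0, 0, 1, 0], [0, 0, 0, 0, 2]]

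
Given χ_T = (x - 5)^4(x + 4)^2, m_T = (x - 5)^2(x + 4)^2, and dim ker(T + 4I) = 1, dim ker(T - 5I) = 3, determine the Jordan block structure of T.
Jordan blocks: (-4, 2), (5, 2), (5, 1), (5, 1)

λ = -4: algebraic multiplicity 2 (exponent in χ_T), largest block size 2 (exponent in m_T), 1 block (geometric multiplicity). This forces block sizes [2].
λ = 5: algebraic multiplicity 4 (exponent in χ_T), largest block size 2 (exponent in m_T), 3 blocks (geometric multiplicity). These force block sizes [2, 1, 1].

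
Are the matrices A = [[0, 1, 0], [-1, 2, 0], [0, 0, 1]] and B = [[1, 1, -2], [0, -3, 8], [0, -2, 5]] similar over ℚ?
Yes.

Two matrices over a field are similar if and only if they have the same invariant factors.

Both A and B have characteristic polynomial (x - 1)^3 and minimal polynomial (x - 1)^2. Computing further, both have invariant factors x - 1, (x - 1)^2. Hence A and B are similar.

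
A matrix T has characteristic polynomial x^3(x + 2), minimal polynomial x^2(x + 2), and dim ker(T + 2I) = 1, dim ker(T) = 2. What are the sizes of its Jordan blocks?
Jordan blocks: (-2, 1), (0, 2), (0, 1)

λ = -2: algebraic multiplicity 1 (exponent in χ_T), largest block size 1 (exponent in m_T), 1 block (geometric multiplicity). This forces block sizes [1].
λ = 0: algebraic multiplicity 3 (exponent in χ_T), largest block size 2 (exponent in m_T), 2 blocks (geometric multiplicity). These force block sizes [2, 1].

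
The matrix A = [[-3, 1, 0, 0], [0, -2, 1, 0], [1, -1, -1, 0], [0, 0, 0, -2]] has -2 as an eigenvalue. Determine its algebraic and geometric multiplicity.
algebraic multiplicity 4, geometric multiplicity 2

The characteristic polynomial is (x + 2)^4, so the factor x + 2 appears with exponent 4: the algebraic multiplicity is 4.

rank(A + 2I) = 2, so the eigenspace has dimension 4 - 2 = 2: the geometric multiplicity is 2.

Since 2 < 4, A is not diagonalizable.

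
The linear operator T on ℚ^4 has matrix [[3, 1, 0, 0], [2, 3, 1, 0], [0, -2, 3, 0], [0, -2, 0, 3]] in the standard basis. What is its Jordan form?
J = [[3, 1, 0, 0], [0, 3, 1, 0], [0, 0, 3, 0], [0, 0, 0, 3]]

The characteristic polynomial is det(xI - A) = (x - 3)^4, so the eigenvalues are 3 (algebraic multiplicity 4).

For λ = 3: rank(A - 3I) = 2, rank((A - 3I)^2) = 1, rank((A - 3I)^3) = 0. The eigenspace has dimension 4 - 2 = 2, so there are 2 Jordan blocks; the rank sequence gives block sizes [3, 1].

Assembling the blocks gives the Jordan form J above.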